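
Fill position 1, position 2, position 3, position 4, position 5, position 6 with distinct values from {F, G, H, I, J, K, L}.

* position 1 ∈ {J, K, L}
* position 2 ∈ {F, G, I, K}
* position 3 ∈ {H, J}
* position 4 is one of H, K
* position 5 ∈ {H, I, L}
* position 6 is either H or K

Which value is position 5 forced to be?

position 4 and position 6 between them cover only {H, K} — a naked pair. Remove those values from position 1, position 2, position 3, position 5.
position 3 must be J (only option left). Eliminate J elsewhere: position 1.
position 1 must be L (only option left). Strike L from position 5.
So position 5 = I.

I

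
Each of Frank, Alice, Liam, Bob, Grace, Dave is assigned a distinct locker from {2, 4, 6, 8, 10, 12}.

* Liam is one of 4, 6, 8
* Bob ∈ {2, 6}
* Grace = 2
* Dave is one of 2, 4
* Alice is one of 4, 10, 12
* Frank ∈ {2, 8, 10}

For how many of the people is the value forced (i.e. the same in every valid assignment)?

Grace's domain is down to {2}, so Grace = 2. So Frank, Bob, Dave can't be 2.
Dave has just one choice, so Dave = 4. Remove 4 from Alice, Liam.
Bob must be 6 (only option left). Remove 6 from Liam.
Liam must be 8 (only option left). Strike 8 from Frank.
That leaves Frank = 10. So Alice can't be 10.
That leaves Alice = 12.
Every person is fixed: Frank=10, Alice=12, Liam=8, Bob=6, Grace=2, Dave=4. That makes 6.

6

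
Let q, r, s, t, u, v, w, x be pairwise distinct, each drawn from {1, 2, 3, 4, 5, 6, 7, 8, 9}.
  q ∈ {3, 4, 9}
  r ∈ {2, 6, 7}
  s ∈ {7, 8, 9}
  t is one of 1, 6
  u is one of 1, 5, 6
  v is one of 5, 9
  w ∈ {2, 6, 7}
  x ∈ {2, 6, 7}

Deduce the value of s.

r, w, x between them cover only {2, 6, 7} — a naked triple. Remove those values from s, t, u.
t has just one choice, so t = 1. Remove 1 from u.
u must be 5 (only option left). Remove 5 from v.
That leaves v = 9. Strike 9 from q, s.
So s = 8.

8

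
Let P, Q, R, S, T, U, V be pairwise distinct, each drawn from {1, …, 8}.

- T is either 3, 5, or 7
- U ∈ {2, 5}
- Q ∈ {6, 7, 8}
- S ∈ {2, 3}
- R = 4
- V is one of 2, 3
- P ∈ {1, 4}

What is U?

5

R's domain is down to {4}, so R = 4. Eliminate 4 elsewhere: P.
P has just one choice, so P = 1.
S and V share exactly the 2 values {2, 3}; by pigeonhole those values go to them, so strike 2, 3 from T, U.
So U = 5.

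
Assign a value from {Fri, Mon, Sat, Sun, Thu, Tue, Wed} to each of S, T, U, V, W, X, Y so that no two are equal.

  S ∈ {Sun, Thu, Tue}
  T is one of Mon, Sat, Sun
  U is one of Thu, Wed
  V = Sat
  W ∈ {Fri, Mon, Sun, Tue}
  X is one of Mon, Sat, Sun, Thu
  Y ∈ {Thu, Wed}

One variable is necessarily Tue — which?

V must be Sat (only option left). Eliminate Sat elsewhere: T, X.
The 6 still-open variables together cover exactly {Fri, Mon, Sun, Thu, Tue, Wed} — 6 values for 6 variables — and Fri appears only in W's list, so W = Fri.
The 5 still-open variables draw from only 5 values {Mon, Sun, Thu, Tue, Wed}, so each is used; only S can be Tue, hence S = Tue.

S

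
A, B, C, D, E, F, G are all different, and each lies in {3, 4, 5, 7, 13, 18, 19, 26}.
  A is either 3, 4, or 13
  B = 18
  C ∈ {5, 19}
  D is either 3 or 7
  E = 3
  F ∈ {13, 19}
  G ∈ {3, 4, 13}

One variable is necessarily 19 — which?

B's domain is down to {18}, so B = 18.
E must be 3 (only option left). Eliminate 3 elsewhere: A, D, G.
D must be 7 (only option left).
Among the 4 still-open variables, 5 fits only C (and all 4 values in {4, 5, 13, 19} must be used), so C = 5.
Among the 3 still-open variables, 19 fits only F (and all 3 values in {4, 13, 19} must be used), so F = 19.

F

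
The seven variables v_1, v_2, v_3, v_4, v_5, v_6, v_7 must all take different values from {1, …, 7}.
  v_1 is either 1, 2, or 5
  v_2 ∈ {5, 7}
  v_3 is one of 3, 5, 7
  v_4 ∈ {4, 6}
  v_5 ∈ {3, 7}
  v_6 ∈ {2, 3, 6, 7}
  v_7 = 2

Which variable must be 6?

v_7 must be 2 (only option left). Remove 2 from v_1, v_6.
The 6 still-open variables together cover exactly {1, 3, 4, 5, 6, 7} — 6 values for 6 variables — and 1 appears only in v_1's list, so v_1 = 1.
The 5 still-open variables draw from only 5 values {3, 4, 5, 6, 7}, so each is used; only v_4 can be 4, hence v_4 = 4.
The 4 still-open variables together cover exactly {3, 5, 6, 7} — 4 values for 4 variables — and 6 appears only in v_6's list, so v_6 = 6.

v_6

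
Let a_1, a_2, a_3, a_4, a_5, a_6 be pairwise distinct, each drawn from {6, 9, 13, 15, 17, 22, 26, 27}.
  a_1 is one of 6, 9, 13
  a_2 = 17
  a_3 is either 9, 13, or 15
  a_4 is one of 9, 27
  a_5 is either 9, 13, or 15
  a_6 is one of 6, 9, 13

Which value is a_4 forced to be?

a_2's domain is down to {17}, so a_2 = 17.
The 5 still-open variables draw from only 5 values {6, 9, 13, 15, 27}, so each is used; only a_4 can be 27, hence a_4 = 27.

27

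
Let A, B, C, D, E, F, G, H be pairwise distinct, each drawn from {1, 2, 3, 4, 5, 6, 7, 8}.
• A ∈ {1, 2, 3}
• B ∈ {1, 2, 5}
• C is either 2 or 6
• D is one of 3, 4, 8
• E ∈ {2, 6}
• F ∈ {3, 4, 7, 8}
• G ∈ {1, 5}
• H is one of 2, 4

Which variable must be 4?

The 8 variables together cover exactly {1, 2, 3, 4, 5, 6, 7, 8} — 8 values for 8 variables — and 7 appears only in F's list, so F = 7.
The 7 still-open variables together cover exactly {1, 2, 3, 4, 5, 6, 8} — 7 values for 7 variables — and 8 appears only in D's list, so D = 8.
Among the 6 still-open variables, 3 fits only A (and all 6 values in {1, 2, 3, 4, 5, 6} must be used), so A = 3.
The 5 still-open variables draw from only 5 values {1, 2, 4, 5, 6}, so each is used; only H can be 4, hence H = 4.

H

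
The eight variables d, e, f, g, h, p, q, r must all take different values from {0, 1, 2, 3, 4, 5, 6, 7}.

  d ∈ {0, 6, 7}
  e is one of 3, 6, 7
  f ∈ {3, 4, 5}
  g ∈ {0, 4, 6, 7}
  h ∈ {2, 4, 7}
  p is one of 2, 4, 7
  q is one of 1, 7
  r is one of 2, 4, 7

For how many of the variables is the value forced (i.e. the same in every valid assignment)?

3

The 8 variables together cover exactly {0, 1, 2, 3, 4, 5, 6, 7} — 8 values for 8 variables — and 1 appears only in q's list, so q = 1.
The 7 still-open variables draw from only 7 values {0, 2, 3, 4, 5, 6, 7}, so each is used; only f can be 5, hence f = 5.
Among the 6 still-open variables, 3 fits only e (and all 6 values in {0, 2, 3, 4, 6, 7} must be used), so e = 3.
The 3 variables h, p, r are confined to {2, 4, 7}, which locks those values in; drop them from d, g.
Determined: e=3, f=5, q=1. The other variables each still have more than one consistent value. That makes 3.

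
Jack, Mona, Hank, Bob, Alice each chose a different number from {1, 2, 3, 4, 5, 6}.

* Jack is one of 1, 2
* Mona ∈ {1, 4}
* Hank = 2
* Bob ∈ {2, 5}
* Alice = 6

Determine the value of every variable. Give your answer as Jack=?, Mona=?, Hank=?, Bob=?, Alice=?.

Hank must be 2 (only option left). Strike 2 from Jack, Bob.
Bob has just one choice, so Bob = 5.
Alice must be 6 (only option left).
Jack's domain is down to {1}, so Jack = 1. Eliminate 1 elsewhere: Mona.
Mona's domain is down to {4}, so Mona = 4.

Jack=1, Mona=4, Hank=2, Bob=5, Alice=6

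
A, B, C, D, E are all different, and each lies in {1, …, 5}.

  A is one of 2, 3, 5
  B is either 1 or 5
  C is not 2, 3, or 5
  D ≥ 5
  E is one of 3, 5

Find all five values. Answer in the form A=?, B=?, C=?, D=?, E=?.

A=2, B=1, C=4, D=5, E=3

D's domain is down to {5}, so D = 5. Strike 5 from A, B, E.
That leaves E = 3. So A can't be 3.
A has just one choice, so A = 2.
That leaves B = 1. Eliminate 1 elsewhere: C.
C's domain is down to {4}, so C = 4.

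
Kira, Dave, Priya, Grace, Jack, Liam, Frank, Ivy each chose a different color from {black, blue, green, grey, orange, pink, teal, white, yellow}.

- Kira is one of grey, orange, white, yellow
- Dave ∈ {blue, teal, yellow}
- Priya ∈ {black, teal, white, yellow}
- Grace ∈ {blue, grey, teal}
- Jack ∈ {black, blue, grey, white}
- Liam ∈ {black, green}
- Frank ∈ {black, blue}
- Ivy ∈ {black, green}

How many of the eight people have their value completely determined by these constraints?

The 8 variables together cover exactly {black, blue, green, grey, orange, teal, white, yellow} — 8 values for 8 variables — and orange appears only in Kira's list, so Kira = orange.
Liam and Ivy share exactly the 2 values {black, green}; by pigeonhole those values go to them, so strike black, green from Priya, Jack, Frank.
Frank's domain is down to {blue}, so Frank = blue. So Dave, Grace, Jack can't be blue.
Determined: Kira=orange, Frank=blue. The other people each still have more than one consistent value. That makes 2.

2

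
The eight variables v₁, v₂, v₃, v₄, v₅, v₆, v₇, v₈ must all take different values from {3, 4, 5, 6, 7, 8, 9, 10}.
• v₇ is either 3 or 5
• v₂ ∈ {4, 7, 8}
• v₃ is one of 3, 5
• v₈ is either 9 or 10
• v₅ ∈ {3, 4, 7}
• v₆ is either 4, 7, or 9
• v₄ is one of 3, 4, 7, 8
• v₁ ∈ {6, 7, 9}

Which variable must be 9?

v₆

Among the 8 variables, 6 fits only v₁ (and all 8 values in {3, 4, 5, 6, 7, 8, 9, 10} must be used), so v₁ = 6.
Among the 7 still-open variables, 10 fits only v₈ (and all 7 values in {3, 4, 5, 7, 8, 9, 10} must be used), so v₈ = 10.
The 6 still-open variables draw from only 6 values {3, 4, 5, 7, 8, 9}, so each is used; only v₆ can be 9, hence v₆ = 9.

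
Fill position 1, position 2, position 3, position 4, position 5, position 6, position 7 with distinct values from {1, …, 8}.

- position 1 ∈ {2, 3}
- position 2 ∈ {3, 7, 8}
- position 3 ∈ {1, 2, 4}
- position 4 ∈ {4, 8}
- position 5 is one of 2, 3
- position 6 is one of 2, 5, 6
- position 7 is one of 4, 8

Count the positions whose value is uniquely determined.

2

The 2 variables position 1 and position 5 are confined to {2, 3}, which locks those values in; drop them from position 2, position 3, position 6.
position 4 and position 7 share exactly the 2 values {4, 8}; by pigeonhole those values go to them, so strike 4, 8 from position 2, position 3.
position 2 must be 7 (only option left).
position 3 must be 1 (only option left).
Determined: position 2=7, position 3=1. The other positions each still have more than one consistent value. That makes 2.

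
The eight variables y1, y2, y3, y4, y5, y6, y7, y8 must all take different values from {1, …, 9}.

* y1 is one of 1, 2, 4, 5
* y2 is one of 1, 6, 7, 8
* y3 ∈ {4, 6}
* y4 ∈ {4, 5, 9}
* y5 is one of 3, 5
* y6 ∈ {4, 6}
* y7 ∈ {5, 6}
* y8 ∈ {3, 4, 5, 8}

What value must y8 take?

y3 and y6 share exactly the 2 values {4, 6}; by pigeonhole those values go to them, so strike 4, 6 from y1, y2, y4, y7, y8.
y7's domain is down to {5}, so y7 = 5. Eliminate 5 elsewhere: y1, y4, y5, y8.
y4's domain is down to {9}, so y4 = 9.
y5's domain is down to {3}, so y5 = 3. Eliminate 3 elsewhere: y8.
So y8 = 8.

8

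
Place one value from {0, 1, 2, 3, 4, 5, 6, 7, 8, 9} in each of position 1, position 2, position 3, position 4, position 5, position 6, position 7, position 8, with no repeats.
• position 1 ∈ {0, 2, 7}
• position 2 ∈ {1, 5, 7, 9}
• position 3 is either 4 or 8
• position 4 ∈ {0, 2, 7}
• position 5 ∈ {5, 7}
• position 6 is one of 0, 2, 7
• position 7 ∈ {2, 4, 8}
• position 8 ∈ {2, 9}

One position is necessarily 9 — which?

The 8 variables draw from only 8 values {0, 1, 2, 4, 5, 7, 8, 9}, so each is used; only position 2 can be 1, hence position 2 = 1.
Among the 7 still-open variables, 5 fits only position 5 (and all 7 values in {0, 2, 4, 5, 7, 8, 9} must be used), so position 5 = 5.
The 6 still-open variables together cover exactly {0, 2, 4, 7, 8, 9} — 6 values for 6 variables — and 9 appears only in position 8's list, so position 8 = 9.

position 8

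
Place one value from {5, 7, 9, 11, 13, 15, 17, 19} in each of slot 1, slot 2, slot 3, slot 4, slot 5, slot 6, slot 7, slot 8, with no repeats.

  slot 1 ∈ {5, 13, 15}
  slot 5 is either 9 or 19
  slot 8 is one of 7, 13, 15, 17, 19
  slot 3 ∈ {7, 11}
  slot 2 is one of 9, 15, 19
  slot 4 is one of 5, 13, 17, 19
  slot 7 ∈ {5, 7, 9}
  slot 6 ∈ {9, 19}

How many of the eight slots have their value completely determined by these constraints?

2

The 8 variables draw from only 8 values {5, 7, 9, 11, 13, 15, 17, 19}, so each is used; only slot 3 can be 11, hence slot 3 = 11.
The 2 variables slot 5 and slot 6 are confined to {9, 19}, which locks those values in; drop them from slot 2, slot 4, slot 7, slot 8.
slot 2's domain is down to {15}, so slot 2 = 15. Eliminate 15 elsewhere: slot 1, slot 8.
Determined: slot 2=15, slot 3=11. The other slots each still have more than one consistent value. That makes 2.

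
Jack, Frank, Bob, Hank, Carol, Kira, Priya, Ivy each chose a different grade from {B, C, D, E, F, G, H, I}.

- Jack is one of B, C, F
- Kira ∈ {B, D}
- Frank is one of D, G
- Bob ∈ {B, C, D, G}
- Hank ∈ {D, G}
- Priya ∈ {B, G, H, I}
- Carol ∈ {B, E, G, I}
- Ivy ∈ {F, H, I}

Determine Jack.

F

The 8 variables draw from only 8 values {B, C, D, E, F, G, H, I}, so each is used; only Carol can be E, hence Carol = E.
Frank and Hank share exactly the 2 values {D, G}; by pigeonhole those values go to them, so strike D, G from Bob, Kira, Priya.
Kira has just one choice, so Kira = B. Strike B from Jack, Bob, Priya.
Bob must be C (only option left). Strike C from Jack.
So Jack = F.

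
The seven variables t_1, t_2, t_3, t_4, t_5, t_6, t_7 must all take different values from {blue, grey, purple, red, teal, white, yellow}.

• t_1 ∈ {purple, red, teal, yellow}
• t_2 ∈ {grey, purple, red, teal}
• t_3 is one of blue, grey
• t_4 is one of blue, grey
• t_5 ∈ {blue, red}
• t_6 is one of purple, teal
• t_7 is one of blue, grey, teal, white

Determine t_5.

The 7 variables together cover exactly {blue, grey, purple, red, teal, white, yellow} — 7 values for 7 variables — and white appears only in t_7's list, so t_7 = white.
Among the 6 still-open variables, yellow fits only t_1 (and all 6 values in {blue, grey, purple, red, teal, yellow} must be used), so t_1 = yellow.
t_3 and t_4 between them cover only {blue, grey} — a naked pair. Remove those values from t_2, t_5.
So t_5 = red.

red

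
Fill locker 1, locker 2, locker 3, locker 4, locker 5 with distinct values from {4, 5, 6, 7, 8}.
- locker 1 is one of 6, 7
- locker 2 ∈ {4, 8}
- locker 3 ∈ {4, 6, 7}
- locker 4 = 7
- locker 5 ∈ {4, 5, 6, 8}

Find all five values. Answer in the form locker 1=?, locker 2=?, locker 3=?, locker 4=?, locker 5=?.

locker 4 has just one choice, so locker 4 = 7. Eliminate 7 elsewhere: locker 1, locker 3.
locker 1's domain is down to {6}, so locker 1 = 6. Strike 6 from locker 3, locker 5.
locker 3 has just one choice, so locker 3 = 4. Strike 4 from locker 2, locker 5.
locker 2 has just one choice, so locker 2 = 8. Strike 8 from locker 5.
That leaves locker 5 = 5.

locker 1=6, locker 2=8, locker 3=4, locker 4=7, locker 5=5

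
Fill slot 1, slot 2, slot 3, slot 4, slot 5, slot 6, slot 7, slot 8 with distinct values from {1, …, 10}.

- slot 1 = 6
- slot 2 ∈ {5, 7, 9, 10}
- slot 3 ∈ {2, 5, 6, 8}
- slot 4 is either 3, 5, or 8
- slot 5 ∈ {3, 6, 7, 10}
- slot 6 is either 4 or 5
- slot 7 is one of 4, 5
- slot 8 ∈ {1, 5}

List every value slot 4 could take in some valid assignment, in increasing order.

3, 8

slot 1 has just one choice, so slot 1 = 6. Strike 6 from slot 3, slot 5.
slot 6 and slot 7 between them cover only {4, 5} — a naked pair. Remove those values from slot 2, slot 3, slot 4, slot 8.
slot 8's domain is down to {1}, so slot 8 = 1.
No further eliminations apply; slot 4 can still be any of 3, 8.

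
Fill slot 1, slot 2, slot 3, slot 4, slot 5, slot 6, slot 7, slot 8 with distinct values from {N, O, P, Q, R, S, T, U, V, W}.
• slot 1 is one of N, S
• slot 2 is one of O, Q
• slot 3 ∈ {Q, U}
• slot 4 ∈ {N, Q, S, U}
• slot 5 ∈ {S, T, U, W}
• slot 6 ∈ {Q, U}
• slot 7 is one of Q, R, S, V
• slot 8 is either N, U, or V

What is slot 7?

slot 3 and slot 6 share exactly the 2 values {Q, U}; by pigeonhole those values go to them, so strike Q, U from slot 2, slot 4, slot 5, slot 7, slot 8.
slot 2 has just one choice, so slot 2 = O.
slot 1 and slot 4 between them cover only {N, S} — a naked pair. Remove those values from slot 5, slot 7, slot 8.
That leaves slot 8 = V. Strike V from slot 7.
So slot 7 = R.

R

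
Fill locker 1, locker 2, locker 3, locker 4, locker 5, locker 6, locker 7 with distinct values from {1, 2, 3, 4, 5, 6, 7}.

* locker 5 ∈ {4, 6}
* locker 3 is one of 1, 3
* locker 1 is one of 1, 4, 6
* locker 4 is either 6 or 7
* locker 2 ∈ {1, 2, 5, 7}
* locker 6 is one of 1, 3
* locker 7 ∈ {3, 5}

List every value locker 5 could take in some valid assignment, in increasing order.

The 7 variables together cover exactly {1, 2, 3, 4, 5, 6, 7} — 7 values for 7 variables — and 2 appears only in locker 2's list, so locker 2 = 2.
The 6 still-open variables draw from only 6 values {1, 3, 4, 5, 6, 7}, so each is used; only locker 7 can be 5, hence locker 7 = 5.
The 5 still-open variables draw from only 5 values {1, 3, 4, 6, 7}, so each is used; only locker 4 can be 7, hence locker 4 = 7.
locker 3 and locker 6 between them cover only {1, 3} — a naked pair. Remove those values from locker 1.
No further eliminations apply; locker 5 can still be any of 4, 6.

4, 6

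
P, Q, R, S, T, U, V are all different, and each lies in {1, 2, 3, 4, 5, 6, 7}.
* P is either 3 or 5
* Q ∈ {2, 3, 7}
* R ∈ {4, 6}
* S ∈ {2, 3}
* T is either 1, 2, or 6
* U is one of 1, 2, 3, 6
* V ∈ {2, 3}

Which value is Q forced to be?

The 7 variables together cover exactly {1, 2, 3, 4, 5, 6, 7} — 7 values for 7 variables — and 4 appears only in R's list, so R = 4.
The 6 still-open variables together cover exactly {1, 2, 3, 5, 6, 7} — 6 values for 6 variables — and 5 appears only in P's list, so P = 5.
Among the 5 still-open variables, 7 fits only Q (and all 5 values in {1, 2, 3, 6, 7} must be used), so Q = 7.

7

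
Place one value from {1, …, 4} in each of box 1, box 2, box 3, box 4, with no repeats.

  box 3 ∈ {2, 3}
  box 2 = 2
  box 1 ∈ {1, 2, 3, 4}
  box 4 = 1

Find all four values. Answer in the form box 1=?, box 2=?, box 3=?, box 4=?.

box 1=4, box 2=2, box 3=3, box 4=1

box 2 has just one choice, so box 2 = 2. Remove 2 from box 1, box 3.
box 3's domain is down to {3}, so box 3 = 3. Remove 3 from box 1.
That leaves box 4 = 1. So box 1 can't be 1.
That leaves box 1 = 4.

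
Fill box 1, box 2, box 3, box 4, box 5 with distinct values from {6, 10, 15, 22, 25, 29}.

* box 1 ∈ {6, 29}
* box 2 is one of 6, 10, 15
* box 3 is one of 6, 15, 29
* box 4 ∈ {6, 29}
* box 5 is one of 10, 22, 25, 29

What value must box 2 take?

10

box 1 and box 4 between them cover only {6, 29} — a naked pair. Remove those values from box 2, box 3, box 5.
box 3's domain is down to {15}, so box 3 = 15. Strike 15 from box 2.
So box 2 = 10.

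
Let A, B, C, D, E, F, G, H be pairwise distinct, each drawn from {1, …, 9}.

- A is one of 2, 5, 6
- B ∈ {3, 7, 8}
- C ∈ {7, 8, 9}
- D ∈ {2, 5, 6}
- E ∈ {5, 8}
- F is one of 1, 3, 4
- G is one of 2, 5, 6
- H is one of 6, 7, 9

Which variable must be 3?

B

A, D, G share exactly the 3 values {2, 5, 6}; by pigeonhole those values go to them, so strike 2, 5, 6 from E, H.
That leaves E = 8. So B, C can't be 8.
C and H between them cover only {7, 9} — a naked pair. Remove those values from B.
So 3 goes to B.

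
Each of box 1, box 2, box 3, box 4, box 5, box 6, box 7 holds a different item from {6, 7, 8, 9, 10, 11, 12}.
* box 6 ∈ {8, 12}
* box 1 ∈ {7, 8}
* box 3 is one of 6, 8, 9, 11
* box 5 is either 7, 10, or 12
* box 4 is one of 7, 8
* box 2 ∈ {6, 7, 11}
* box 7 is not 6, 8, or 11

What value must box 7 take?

9

box 1 and box 4 share exactly the 2 values {7, 8}; by pigeonhole those values go to them, so strike 7, 8 from box 2, box 3, box 5, box 6, box 7.
box 6 must be 12 (only option left). Strike 12 from box 5, box 7.
box 5 must be 10 (only option left). Strike 10 from box 7.
So box 7 = 9.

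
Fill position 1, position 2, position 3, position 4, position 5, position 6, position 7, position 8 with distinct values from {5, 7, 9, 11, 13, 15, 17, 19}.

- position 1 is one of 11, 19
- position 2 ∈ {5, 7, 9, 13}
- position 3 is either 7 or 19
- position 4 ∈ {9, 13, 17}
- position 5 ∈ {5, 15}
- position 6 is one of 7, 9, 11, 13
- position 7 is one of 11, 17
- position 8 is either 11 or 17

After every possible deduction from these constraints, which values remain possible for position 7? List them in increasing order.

11, 17

The 8 variables together cover exactly {5, 7, 9, 11, 13, 15, 17, 19} — 8 values for 8 variables — and 15 appears only in position 5's list, so position 5 = 15.
Among the 7 still-open variables, 5 fits only position 2 (and all 7 values in {5, 7, 9, 11, 13, 17, 19} must be used), so position 2 = 5.
The 2 variables position 7 and position 8 are confined to {11, 17}, which locks those values in; drop them from position 1, position 4, position 6.
position 1 must be 19 (only option left). Eliminate 19 elsewhere: position 3.
That leaves position 3 = 7. Strike 7 from position 6.
No further eliminations apply; position 7 can still be any of 11, 17.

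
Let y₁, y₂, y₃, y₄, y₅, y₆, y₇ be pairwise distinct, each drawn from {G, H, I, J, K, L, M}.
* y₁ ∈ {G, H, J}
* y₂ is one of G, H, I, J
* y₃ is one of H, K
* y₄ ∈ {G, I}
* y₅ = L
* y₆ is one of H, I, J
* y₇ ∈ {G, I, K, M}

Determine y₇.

M

y₅ has just one choice, so y₅ = L.
The 6 still-open variables draw from only 6 values {G, H, I, J, K, M}, so each is used; only y₇ can be M, hence y₇ = M.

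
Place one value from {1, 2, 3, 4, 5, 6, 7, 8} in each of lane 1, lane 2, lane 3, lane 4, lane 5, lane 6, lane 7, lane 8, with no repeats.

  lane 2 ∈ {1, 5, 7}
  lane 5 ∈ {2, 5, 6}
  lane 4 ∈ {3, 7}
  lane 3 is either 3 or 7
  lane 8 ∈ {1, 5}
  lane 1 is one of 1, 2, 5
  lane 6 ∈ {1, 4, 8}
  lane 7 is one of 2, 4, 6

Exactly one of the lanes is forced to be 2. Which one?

The 8 variables together cover exactly {1, 2, 3, 4, 5, 6, 7, 8} — 8 values for 8 variables — and 8 appears only in lane 6's list, so lane 6 = 8.
The 7 still-open variables draw from only 7 values {1, 2, 3, 4, 5, 6, 7}, so each is used; only lane 7 can be 4, hence lane 7 = 4.
The 6 still-open variables together cover exactly {1, 2, 3, 5, 6, 7} — 6 values for 6 variables — and 6 appears only in lane 5's list, so lane 5 = 6.
Among the 5 still-open variables, 2 fits only lane 1 (and all 5 values in {1, 2, 3, 5, 7} must be used), so lane 1 = 2.

lane 1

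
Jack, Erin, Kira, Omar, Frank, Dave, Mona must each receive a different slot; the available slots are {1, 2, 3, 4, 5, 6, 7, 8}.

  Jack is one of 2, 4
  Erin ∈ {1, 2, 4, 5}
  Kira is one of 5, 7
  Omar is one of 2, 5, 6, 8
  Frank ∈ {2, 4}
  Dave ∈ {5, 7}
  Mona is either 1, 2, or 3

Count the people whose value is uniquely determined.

2

Jack and Frank between them cover only {2, 4} — a naked pair. Remove those values from Erin, Omar, Mona.
Kira and Dave share exactly the 2 values {5, 7}; by pigeonhole those values go to them, so strike 5, 7 from Erin, Omar.
Erin must be 1 (only option left). So Mona can't be 1.
That leaves Mona = 3.
Determined: Erin=1, Mona=3. The other people each still have more than one consistent value. That makes 2.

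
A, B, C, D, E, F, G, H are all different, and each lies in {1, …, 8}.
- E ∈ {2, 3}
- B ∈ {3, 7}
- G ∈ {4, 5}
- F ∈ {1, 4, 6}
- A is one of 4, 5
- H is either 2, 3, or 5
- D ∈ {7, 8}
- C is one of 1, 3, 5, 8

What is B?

7

The 8 variables draw from only 8 values {1, 2, 3, 4, 5, 6, 7, 8}, so each is used; only F can be 6, hence F = 6.
Among the 7 still-open variables, 1 fits only C (and all 7 values in {1, 2, 3, 4, 5, 7, 8} must be used), so C = 1.
The 6 still-open variables draw from only 6 values {2, 3, 4, 5, 7, 8}, so each is used; only D can be 8, hence D = 8.
The 5 still-open variables together cover exactly {2, 3, 4, 5, 7} — 5 values for 5 variables — and 7 appears only in B's list, so B = 7.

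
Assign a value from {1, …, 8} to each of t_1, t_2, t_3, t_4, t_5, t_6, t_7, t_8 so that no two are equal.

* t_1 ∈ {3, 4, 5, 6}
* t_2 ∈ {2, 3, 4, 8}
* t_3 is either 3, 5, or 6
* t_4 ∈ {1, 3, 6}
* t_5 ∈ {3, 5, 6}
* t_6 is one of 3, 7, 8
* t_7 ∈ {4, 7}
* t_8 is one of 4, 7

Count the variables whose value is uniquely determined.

The 8 variables draw from only 8 values {1, 2, 3, 4, 5, 6, 7, 8}, so each is used; only t_4 can be 1, hence t_4 = 1.
Among the 7 still-open variables, 2 fits only t_2 (and all 7 values in {2, 3, 4, 5, 6, 7, 8} must be used), so t_2 = 2.
The 6 still-open variables draw from only 6 values {3, 4, 5, 6, 7, 8}, so each is used; only t_6 can be 8, hence t_6 = 8.
The 2 variables t_7 and t_8 are confined to {4, 7}, which locks those values in; drop them from t_1.
Determined: t_2=2, t_4=1, t_6=8. The other variables each still have more than one consistent value. That makes 3.

3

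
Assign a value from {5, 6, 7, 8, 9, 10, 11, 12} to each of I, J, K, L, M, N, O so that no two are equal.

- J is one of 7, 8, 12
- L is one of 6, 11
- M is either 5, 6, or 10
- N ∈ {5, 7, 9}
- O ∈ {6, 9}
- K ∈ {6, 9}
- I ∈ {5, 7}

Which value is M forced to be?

10

K and O share exactly the 2 values {6, 9}; by pigeonhole those values go to them, so strike 6, 9 from L, M, N.
That leaves L = 11.
I and N between them cover only {5, 7} — a naked pair. Remove those values from J, M.
So M = 10.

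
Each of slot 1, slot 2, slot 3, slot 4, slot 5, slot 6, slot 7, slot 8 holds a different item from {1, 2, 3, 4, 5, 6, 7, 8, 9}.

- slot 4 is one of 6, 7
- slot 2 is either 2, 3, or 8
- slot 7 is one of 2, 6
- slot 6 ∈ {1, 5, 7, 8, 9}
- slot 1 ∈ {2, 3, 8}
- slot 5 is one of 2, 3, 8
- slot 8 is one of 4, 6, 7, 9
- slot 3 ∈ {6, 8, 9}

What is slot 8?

slot 1, slot 2, slot 5 between them cover only {2, 3, 8} — a naked triple. Remove those values from slot 3, slot 6, slot 7.
That leaves slot 7 = 6. Eliminate 6 elsewhere: slot 3, slot 4, slot 8.
slot 3's domain is down to {9}, so slot 3 = 9. So slot 6, slot 8 can't be 9.
slot 4 must be 7 (only option left). Strike 7 from slot 6, slot 8.
So slot 8 = 4.

4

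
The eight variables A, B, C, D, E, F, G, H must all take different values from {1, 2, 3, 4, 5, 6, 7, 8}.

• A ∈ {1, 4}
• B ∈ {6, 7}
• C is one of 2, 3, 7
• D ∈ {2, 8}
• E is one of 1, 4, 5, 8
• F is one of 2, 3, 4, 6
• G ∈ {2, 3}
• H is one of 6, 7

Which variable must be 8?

D

Among the 8 variables, 5 fits only E (and all 8 values in {1, 2, 3, 4, 5, 6, 7, 8} must be used), so E = 5.
The 7 still-open variables draw from only 7 values {1, 2, 3, 4, 6, 7, 8}, so each is used; only A can be 1, hence A = 1.
Among the 6 still-open variables, 4 fits only F (and all 6 values in {2, 3, 4, 6, 7, 8} must be used), so F = 4.
Among the 5 still-open variables, 8 fits only D (and all 5 values in {2, 3, 6, 7, 8} must be used), so D = 8.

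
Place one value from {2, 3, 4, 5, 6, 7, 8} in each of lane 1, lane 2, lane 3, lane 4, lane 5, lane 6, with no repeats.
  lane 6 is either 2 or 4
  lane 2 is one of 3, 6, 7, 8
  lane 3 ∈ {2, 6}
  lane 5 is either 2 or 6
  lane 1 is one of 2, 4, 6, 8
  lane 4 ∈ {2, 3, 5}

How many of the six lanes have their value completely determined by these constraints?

lane 3 and lane 5 share exactly the 2 values {2, 6}; by pigeonhole those values go to them, so strike 2, 6 from lane 1, lane 2, lane 4, lane 6.
lane 6 must be 4 (only option left). Eliminate 4 elsewhere: lane 1.
That leaves lane 1 = 8. Eliminate 8 elsewhere: lane 2.
Determined: lane 1=8, lane 6=4. The other lanes each still have more than one consistent value. That makes 2.

2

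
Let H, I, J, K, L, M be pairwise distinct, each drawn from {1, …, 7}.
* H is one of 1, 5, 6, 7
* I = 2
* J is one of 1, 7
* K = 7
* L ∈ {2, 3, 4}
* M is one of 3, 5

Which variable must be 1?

I must be 2 (only option left). Remove 2 from L.
That leaves K = 7. So H, J can't be 7.
So 1 goes to J.

J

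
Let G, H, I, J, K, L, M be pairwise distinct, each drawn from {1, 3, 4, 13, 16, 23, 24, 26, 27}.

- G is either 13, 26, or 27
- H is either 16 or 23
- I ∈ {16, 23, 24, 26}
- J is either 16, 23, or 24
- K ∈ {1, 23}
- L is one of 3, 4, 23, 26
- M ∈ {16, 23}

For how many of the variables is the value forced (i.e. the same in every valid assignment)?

H and M share exactly the 2 values {16, 23}; by pigeonhole those values go to them, so strike 16, 23 from I, J, K, L.
J's domain is down to {24}, so J = 24. Strike 24 from I.
K must be 1 (only option left).
I has just one choice, so I = 26. Strike 26 from G, L.
Determined: I=26, J=24, K=1. The other variables each still have more than one consistent value. That makes 3.

3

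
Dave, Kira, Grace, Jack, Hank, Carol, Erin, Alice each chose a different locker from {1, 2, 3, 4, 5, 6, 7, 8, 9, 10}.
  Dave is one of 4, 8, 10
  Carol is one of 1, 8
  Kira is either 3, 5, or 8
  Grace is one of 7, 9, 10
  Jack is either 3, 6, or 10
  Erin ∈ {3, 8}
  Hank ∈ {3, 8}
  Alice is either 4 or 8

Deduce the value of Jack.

Hank and Erin between them cover only {3, 8} — a naked pair. Remove those values from Dave, Kira, Jack, Carol, Alice.
That leaves Kira = 5.
Carol has just one choice, so Carol = 1.
That leaves Alice = 4. Remove 4 from Dave.
Dave's domain is down to {10}, so Dave = 10. So Grace, Jack can't be 10.
So Jack = 6.

6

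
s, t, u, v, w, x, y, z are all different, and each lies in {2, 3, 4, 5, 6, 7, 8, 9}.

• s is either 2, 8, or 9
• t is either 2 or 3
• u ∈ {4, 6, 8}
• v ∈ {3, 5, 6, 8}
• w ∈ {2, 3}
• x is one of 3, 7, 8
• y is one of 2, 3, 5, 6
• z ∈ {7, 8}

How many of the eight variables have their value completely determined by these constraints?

The 8 variables together cover exactly {2, 3, 4, 5, 6, 7, 8, 9} — 8 values for 8 variables — and 4 appears only in u's list, so u = 4.
Among the 7 still-open variables, 9 fits only s (and all 7 values in {2, 3, 5, 6, 7, 8, 9} must be used), so s = 9.
The 2 variables t and w are confined to {2, 3}, which locks those values in; drop them from v, x, y.
x and z between them cover only {7, 8} — a naked pair. Remove those values from v.
Determined: s=9, u=4. The other variables each still have more than one consistent value. That makes 2.

2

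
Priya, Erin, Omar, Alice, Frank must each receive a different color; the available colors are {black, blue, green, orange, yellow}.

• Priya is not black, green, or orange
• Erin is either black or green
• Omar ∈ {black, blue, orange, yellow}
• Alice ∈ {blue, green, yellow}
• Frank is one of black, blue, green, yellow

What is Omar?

Among the 5 variables, orange fits only Omar (and all 5 values in {black, blue, green, orange, yellow} must be used), so Omar = orange.

orange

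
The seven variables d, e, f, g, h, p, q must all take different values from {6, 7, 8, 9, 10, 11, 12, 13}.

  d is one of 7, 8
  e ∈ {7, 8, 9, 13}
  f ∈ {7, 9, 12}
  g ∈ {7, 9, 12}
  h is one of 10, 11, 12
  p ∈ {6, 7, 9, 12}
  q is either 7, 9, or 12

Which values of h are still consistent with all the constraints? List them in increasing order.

f, g, q share exactly the 3 values {7, 9, 12}; by pigeonhole those values go to them, so strike 7, 9, 12 from d, e, h, p.
d's domain is down to {8}, so d = 8. So e can't be 8.
That leaves e = 13.
That leaves p = 6.
No further eliminations apply; h can still be any of 10, 11.

10, 11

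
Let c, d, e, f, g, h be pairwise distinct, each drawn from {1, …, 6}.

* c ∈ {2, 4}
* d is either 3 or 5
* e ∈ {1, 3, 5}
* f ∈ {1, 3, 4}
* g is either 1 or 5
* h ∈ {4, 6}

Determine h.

6

Among the 6 variables, 2 fits only c (and all 6 values in {1, 2, 3, 4, 5, 6} must be used), so c = 2.
The 5 still-open variables together cover exactly {1, 3, 4, 5, 6} — 5 values for 5 variables — and 6 appears only in h's list, so h = 6.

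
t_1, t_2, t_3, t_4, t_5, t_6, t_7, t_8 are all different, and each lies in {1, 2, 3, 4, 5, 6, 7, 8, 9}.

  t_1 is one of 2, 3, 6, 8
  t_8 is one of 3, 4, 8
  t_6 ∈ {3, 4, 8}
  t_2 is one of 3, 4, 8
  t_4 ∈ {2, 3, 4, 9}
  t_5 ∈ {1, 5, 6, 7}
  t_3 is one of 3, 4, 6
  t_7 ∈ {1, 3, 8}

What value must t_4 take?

9

t_2, t_6, t_8 between them cover only {3, 4, 8} — a naked triple. Remove those values from t_1, t_3, t_4, t_7.
t_3 must be 6 (only option left). Remove 6 from t_1, t_5.
That leaves t_7 = 1. So t_5 can't be 1.
t_1 must be 2 (only option left). Eliminate 2 elsewhere: t_4.
So t_4 = 9.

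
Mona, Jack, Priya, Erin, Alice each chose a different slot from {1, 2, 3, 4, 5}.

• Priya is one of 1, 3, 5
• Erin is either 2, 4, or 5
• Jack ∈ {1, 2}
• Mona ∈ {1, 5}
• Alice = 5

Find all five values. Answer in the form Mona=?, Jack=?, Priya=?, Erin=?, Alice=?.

Mona=1, Jack=2, Priya=3, Erin=4, Alice=5

Alice must be 5 (only option left). Eliminate 5 elsewhere: Mona, Priya, Erin.
Mona's domain is down to {1}, so Mona = 1. So Jack, Priya can't be 1.
That leaves Jack = 2. Eliminate 2 elsewhere: Erin.
Priya's domain is down to {3}, so Priya = 3.
Erin has just one choice, so Erin = 4.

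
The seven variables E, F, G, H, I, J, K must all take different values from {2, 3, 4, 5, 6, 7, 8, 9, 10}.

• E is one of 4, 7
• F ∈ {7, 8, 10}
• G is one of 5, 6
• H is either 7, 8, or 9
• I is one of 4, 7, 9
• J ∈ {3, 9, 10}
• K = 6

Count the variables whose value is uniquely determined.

K has just one choice, so K = 6. So G can't be 6.
G must be 5 (only option left).
Determined: G=5, K=6. The other variables each still have more than one consistent value. That makes 2.

2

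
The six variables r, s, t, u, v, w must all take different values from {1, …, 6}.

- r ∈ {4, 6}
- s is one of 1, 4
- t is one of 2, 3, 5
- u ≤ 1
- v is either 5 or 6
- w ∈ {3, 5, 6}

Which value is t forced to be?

u's domain is down to {1}, so u = 1. Eliminate 1 elsewhere: s.
s's domain is down to {4}, so s = 4. Eliminate 4 elsewhere: r.
r's domain is down to {6}, so r = 6. Eliminate 6 elsewhere: v, w.
v has just one choice, so v = 5. Remove 5 from t, w.
w has just one choice, so w = 3. Strike 3 from t.
So t = 2.

2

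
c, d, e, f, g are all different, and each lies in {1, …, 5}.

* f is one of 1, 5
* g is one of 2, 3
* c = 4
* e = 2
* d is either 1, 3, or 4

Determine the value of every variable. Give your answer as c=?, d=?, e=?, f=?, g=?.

c=4, d=1, e=2, f=5, g=3

c's domain is down to {4}, so c = 4. Strike 4 from d.
That leaves e = 2. So g can't be 2.
g must be 3 (only option left). Remove 3 from d.
That leaves d = 1. Strike 1 from f.
f must be 5 (only option left).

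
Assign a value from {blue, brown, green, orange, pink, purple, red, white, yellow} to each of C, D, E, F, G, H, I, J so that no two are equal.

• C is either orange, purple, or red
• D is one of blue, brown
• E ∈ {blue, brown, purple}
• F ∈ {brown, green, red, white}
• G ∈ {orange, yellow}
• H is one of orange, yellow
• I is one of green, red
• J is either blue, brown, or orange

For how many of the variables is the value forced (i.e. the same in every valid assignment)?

4

Among the 8 variables, white fits only F (and all 8 values in {blue, brown, green, orange, purple, red, white, yellow} must be used), so F = white.
Among the 7 still-open variables, green fits only I (and all 7 values in {blue, brown, green, orange, purple, red, yellow} must be used), so I = green.
The 6 still-open variables together cover exactly {blue, brown, orange, purple, red, yellow} — 6 values for 6 variables — and red appears only in C's list, so C = red.
The 5 still-open variables draw from only 5 values {blue, brown, orange, purple, yellow}, so each is used; only E can be purple, hence E = purple.
G and H share exactly the 2 values {orange, yellow}; by pigeonhole those values go to them, so strike orange, yellow from J.
Determined: C=red, E=purple, F=white, I=green. The other variables each still have more than one consistent value. That makes 4.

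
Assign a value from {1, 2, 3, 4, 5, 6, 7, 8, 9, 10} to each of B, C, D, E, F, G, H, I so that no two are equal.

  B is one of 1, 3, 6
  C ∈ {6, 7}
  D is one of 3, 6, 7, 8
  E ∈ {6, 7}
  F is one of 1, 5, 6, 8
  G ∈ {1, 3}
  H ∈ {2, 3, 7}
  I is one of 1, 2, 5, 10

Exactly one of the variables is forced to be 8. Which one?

D

Among the 8 variables, 10 fits only I (and all 8 values in {1, 2, 3, 5, 6, 7, 8, 10} must be used), so I = 10.
The 7 still-open variables together cover exactly {1, 2, 3, 5, 6, 7, 8} — 7 values for 7 variables — and 2 appears only in H's list, so H = 2.
The 6 still-open variables draw from only 6 values {1, 3, 5, 6, 7, 8}, so each is used; only F can be 5, hence F = 5.
The 5 still-open variables draw from only 5 values {1, 3, 6, 7, 8}, so each is used; only D can be 8, hence D = 8.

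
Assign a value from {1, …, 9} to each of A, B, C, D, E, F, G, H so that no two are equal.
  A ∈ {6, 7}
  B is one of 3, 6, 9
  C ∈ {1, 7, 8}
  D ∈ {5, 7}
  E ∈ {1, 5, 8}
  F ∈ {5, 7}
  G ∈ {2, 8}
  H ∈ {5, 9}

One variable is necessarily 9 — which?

The 8 variables draw from only 8 values {1, 2, 3, 5, 6, 7, 8, 9}, so each is used; only G can be 2, hence G = 2.
The 7 still-open variables together cover exactly {1, 3, 5, 6, 7, 8, 9} — 7 values for 7 variables — and 3 appears only in B's list, so B = 3.
The 6 still-open variables draw from only 6 values {1, 5, 6, 7, 8, 9}, so each is used; only A can be 6, hence A = 6.
Among the 5 still-open variables, 9 fits only H (and all 5 values in {1, 5, 7, 8, 9} must be used), so H = 9.

H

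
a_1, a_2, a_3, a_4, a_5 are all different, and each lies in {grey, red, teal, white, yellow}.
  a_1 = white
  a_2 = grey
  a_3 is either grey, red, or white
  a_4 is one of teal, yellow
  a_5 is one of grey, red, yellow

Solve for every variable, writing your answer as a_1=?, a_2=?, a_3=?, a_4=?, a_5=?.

a_1's domain is down to {white}, so a_1 = white. Strike white from a_3.
a_2 has just one choice, so a_2 = grey. Eliminate grey elsewhere: a_3, a_5.
That leaves a_3 = red. Remove red from a_5.
That leaves a_5 = yellow. So a_4 can't be yellow.
That leaves a_4 = teal.

a_1=white, a_2=grey, a_3=red, a_4=teal, a_5=yellow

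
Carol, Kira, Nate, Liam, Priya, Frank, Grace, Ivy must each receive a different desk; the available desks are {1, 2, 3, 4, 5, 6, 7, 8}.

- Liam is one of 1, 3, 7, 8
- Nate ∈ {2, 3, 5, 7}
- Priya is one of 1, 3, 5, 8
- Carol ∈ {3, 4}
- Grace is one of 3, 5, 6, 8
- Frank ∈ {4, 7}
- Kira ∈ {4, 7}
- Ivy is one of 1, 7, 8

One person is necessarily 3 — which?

The 8 variables draw from only 8 values {1, 2, 3, 4, 5, 6, 7, 8}, so each is used; only Nate can be 2, hence Nate = 2.
The 7 still-open variables together cover exactly {1, 3, 4, 5, 6, 7, 8} — 7 values for 7 variables — and 6 appears only in Grace's list, so Grace = 6.
The 6 still-open variables together cover exactly {1, 3, 4, 5, 7, 8} — 6 values for 6 variables — and 5 appears only in Priya's list, so Priya = 5.
The 2 variables Kira and Frank are confined to {4, 7}, which locks those values in; drop them from Carol, Liam, Ivy.
So 3 goes to Carol.

Carol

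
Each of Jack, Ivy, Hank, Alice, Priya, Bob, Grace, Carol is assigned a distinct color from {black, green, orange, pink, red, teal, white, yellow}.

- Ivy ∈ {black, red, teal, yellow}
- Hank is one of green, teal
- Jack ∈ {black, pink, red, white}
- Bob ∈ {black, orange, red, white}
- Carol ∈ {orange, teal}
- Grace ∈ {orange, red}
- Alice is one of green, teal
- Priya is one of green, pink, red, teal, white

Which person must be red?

The 8 variables draw from only 8 values {black, green, orange, pink, red, teal, white, yellow}, so each is used; only Ivy can be yellow, hence Ivy = yellow.
Hank and Alice share exactly the 2 values {green, teal}; by pigeonhole those values go to them, so strike green, teal from Priya, Carol.
Carol has just one choice, so Carol = orange. Remove orange from Bob, Grace.
So red goes to Grace.

Grace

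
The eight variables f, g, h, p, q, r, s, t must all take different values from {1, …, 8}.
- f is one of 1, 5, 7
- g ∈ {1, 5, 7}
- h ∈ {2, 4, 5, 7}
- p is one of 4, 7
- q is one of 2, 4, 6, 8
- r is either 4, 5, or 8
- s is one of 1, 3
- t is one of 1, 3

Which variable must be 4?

The 8 variables together cover exactly {1, 2, 3, 4, 5, 6, 7, 8} — 8 values for 8 variables — and 6 appears only in q's list, so q = 6.
Among the 7 still-open variables, 2 fits only h (and all 7 values in {1, 2, 3, 4, 5, 7, 8} must be used), so h = 2.
The 6 still-open variables together cover exactly {1, 3, 4, 5, 7, 8} — 6 values for 6 variables — and 8 appears only in r's list, so r = 8.
The 5 still-open variables draw from only 5 values {1, 3, 4, 5, 7}, so each is used; only p can be 4, hence p = 4.

p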